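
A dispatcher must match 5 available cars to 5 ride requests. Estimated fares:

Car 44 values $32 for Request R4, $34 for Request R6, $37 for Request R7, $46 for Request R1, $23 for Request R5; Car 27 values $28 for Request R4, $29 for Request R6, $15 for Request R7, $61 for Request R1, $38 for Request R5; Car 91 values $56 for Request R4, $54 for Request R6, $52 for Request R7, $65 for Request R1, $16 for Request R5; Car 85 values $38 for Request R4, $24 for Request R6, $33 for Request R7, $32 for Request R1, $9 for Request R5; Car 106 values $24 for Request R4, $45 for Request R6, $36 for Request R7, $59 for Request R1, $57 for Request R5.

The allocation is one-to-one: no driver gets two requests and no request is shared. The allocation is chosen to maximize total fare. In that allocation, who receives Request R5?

This is a one-to-one assignment (maximum-weight bipartite matching).
Optimal: Car 44→Request R7 ($37), Car 27→Request R1 ($61), Car 91→Request R6 ($54), Car 85→Request R4 ($38), Car 106→Request R5 ($57) — total 37+61+54+38+57 = $247.
Row-greedy (each driver in turn takes its best remaining request) gives $218, worse by 29.
Car 106's own top request is Request R1 ($59), but forcing Car 106→Request R1 and reassigning the rest optimally gives only $226 — worse by 21.

Car 106 receives Request R5.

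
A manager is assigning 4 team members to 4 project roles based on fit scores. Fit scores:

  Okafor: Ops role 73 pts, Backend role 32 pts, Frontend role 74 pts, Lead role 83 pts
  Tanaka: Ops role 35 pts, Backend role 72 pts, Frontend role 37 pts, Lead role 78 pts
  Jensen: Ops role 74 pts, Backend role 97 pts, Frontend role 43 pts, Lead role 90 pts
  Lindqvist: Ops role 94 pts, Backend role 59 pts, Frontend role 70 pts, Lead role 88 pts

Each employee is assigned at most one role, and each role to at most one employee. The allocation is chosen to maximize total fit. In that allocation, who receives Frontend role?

Optimal: Okafor→Frontend role (74 pts), Tanaka→Lead role (78 pts), Jensen→Backend role (97 pts), Lindqvist→Ops role (94 pts) — total 74+78+97+94 = 343 pts.
Row-greedy (each employee in turn takes its best remaining role) gives 299 pts, worse by 44.
Next-best assignment: Okafor→Frontend role, Tanaka→Backend role, Jensen→Lead role, Lindqvist→Ops role = 330 pts.
No other one-to-one assignment exceeds 343 pts.
Okafor's own top role is Lead role (83 pts), but forcing Okafor→Lead role and reassigning the rest optimally gives only 311 pts — worse by 32.

Okafor receives Frontend role.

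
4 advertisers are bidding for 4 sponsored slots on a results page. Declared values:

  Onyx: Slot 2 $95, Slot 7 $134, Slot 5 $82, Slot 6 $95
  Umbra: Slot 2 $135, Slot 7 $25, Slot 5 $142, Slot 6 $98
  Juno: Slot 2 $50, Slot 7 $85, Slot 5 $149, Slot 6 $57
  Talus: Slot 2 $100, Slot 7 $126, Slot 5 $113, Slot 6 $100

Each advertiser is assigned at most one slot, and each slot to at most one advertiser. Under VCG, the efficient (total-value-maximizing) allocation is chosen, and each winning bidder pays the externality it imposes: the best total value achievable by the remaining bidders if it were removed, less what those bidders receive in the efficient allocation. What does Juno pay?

Juno pays $13.

Efficient allocation: Onyx→Slot 7 ($134), Umbra→Slot 2 ($135), Juno→Slot 5 ($149), Talus→Slot 6 ($100); total welfare W = $518.
Juno receives Slot 5 at value $149, so the others get W − 149 = $369.
Without Juno: best allocation of the remaining 3 bidders over all 4 slots is Onyx→Slot 7 ($134), Umbra→Slot 2 ($135), Talus→Slot 5 ($113), total $382.
VCG payment = (others' best without Juno) − (others' welfare with Juno) = 382 − 369 = $13.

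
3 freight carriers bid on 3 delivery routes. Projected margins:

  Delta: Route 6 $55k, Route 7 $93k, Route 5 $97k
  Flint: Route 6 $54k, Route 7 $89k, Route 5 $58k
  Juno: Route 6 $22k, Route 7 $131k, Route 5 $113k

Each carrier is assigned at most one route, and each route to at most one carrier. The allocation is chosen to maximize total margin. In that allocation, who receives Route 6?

Flint receives Route 6.

Treat this as an assignment problem: match each carrier to one route.
Optimal: Delta→Route 5 ($97k), Flint→Route 6 ($54k), Juno→Route 7 ($131k) — total 97+54+131 = $282k.
Column-greedy (each route in turn goes to its best remaining carrier) gives $244k, worse by 38.
Swapping Juno↔Delta (Juno→Route 5 $113k, Delta→Route 7 $93k) loses 22.
Flint's own top route is Route 7 ($89k), but forcing Flint→Route 7 and reassigning the rest optimally gives only $257k — worse by 25.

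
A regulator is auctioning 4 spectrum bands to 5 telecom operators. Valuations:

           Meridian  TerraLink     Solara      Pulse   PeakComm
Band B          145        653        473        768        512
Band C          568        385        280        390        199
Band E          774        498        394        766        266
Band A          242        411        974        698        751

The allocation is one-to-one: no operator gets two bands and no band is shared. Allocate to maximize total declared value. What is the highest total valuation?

Maximum total: $2961M

Optimal: TerraLink→Band B ($653M), Meridian→Band C ($568M), Pulse→Band E ($766M), Solara→Band A ($974M) — total 653+568+766+974 = $2961M.
Column-greedy (each band in turn goes to its best remaining operator) gives $2808M, worse by 153.
No other one-to-one assignment exceeds $2961M.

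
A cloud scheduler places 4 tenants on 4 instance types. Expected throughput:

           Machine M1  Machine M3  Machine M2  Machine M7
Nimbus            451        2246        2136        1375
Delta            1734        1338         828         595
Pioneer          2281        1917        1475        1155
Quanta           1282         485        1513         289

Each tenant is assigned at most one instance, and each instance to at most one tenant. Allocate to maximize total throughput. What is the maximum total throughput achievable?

Treat this as an assignment problem: match each tenant to one instance.
Optimal: Nimbus→Machine M3 (2246 ops/s), Delta→Machine M1 (1734 ops/s), Pioneer→Machine M7 (1155 ops/s), Quanta→Machine M2 (1513 ops/s) — total 2246+1734+1155+1513 = 6648 ops/s.
Max-entry greedy (repeatedly take the single best remaining cell) gives 6635 ops/s, worse by 13.
Swapping Pioneer↔Quanta (Pioneer→Machine M2 1475 ops/s, Quanta→Machine M7 289 ops/s) loses 904.
Every other assignment is strictly worse.

Maximum total: 6648 ops/s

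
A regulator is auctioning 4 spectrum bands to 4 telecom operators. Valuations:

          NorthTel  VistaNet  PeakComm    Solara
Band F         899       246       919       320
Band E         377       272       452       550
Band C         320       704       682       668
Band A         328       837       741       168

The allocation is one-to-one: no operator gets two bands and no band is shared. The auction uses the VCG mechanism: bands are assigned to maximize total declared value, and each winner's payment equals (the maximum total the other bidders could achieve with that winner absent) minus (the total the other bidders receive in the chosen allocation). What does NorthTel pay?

NorthTel pays $355M.

Efficient allocation: NorthTel→Band F ($899M), VistaNet→Band A ($837M), PeakComm→Band C ($682M), Solara→Band E ($550M); total welfare W = $2968M.
NorthTel receives Band F at value $899M, so the others get W − 899 = $2069M.
Without NorthTel: best allocation of the remaining 3 bidders over all 4 bands is VistaNet→Band A ($837M), PeakComm→Band F ($919M), Solara→Band C ($668M), total $2424M.
VCG payment = (others' best without NorthTel) − (others' welfare with NorthTel) = 2424 − 2069 = $355M.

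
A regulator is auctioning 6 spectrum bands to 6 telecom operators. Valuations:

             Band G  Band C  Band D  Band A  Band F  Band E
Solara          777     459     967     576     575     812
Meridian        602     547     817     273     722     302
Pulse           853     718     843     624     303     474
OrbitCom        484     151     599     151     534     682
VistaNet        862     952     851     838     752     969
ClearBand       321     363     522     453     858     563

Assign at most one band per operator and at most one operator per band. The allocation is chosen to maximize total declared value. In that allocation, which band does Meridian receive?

Meridian receives Band C.

Treat this as an assignment problem: match each operator to one band.
Optimal: Solara→Band D ($967M), Meridian→Band C ($547M), Pulse→Band G ($853M), OrbitCom→Band E ($682M), VistaNet→Band A ($838M), ClearBand→Band F ($858M) — total 967+547+853+682+838+858 = $4745M.
Column-greedy (each band in turn goes to its best remaining operator) gives $4404M, worse by 341.
Swapping Solara↔Meridian (Solara→Band C $459M, Meridian→Band D $817M) loses 238.
Meridian's own top band is Band D ($817M), but forcing Meridian→Band D and reassigning the rest optimally gives only $4738M — worse by 7.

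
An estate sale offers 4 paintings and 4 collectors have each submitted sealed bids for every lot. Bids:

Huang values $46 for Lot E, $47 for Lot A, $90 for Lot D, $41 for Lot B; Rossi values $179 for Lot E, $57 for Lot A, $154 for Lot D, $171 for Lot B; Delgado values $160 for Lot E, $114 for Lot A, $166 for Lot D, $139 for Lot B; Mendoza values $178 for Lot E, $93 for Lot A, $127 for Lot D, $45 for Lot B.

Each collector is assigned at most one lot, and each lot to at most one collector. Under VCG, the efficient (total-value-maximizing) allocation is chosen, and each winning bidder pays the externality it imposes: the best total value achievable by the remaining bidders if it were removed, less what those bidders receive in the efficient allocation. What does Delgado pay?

Delgado pays $43.

Efficient allocation: Huang→Lot A ($47), Rossi→Lot B ($171), Delgado→Lot D ($166), Mendoza→Lot E ($178); total welfare W = $562.
Delgado receives Lot D at value $166, so the others get W − 166 = $396.
Without Delgado: best allocation of the remaining 3 bidders over all 4 lots is Huang→Lot D ($90), Rossi→Lot B ($171), Mendoza→Lot E ($178), total $439.
VCG payment = (others' best without Delgado) − (others' welfare with Delgado) = 439 − 396 = $43.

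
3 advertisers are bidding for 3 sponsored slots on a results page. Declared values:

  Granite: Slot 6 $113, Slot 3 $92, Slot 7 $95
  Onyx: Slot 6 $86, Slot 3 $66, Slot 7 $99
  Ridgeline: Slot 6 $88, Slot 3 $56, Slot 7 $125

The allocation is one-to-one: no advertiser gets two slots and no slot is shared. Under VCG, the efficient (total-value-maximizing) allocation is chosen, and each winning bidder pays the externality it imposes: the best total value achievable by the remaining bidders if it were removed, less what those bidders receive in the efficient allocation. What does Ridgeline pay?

Ridgeline pays $33.

Efficient allocation: Granite→Slot 6 ($113), Onyx→Slot 3 ($66), Ridgeline→Slot 7 ($125); total welfare W = $304.
Ridgeline receives Slot 7 at value $125, so the others get W − 125 = $179.
Without Ridgeline: best allocation of the remaining 2 bidders over all 3 slots is Granite→Slot 6 ($113), Onyx→Slot 7 ($99), total $212.
VCG payment = (others' best without Ridgeline) − (others' welfare with Ridgeline) = 212 − 179 = $33.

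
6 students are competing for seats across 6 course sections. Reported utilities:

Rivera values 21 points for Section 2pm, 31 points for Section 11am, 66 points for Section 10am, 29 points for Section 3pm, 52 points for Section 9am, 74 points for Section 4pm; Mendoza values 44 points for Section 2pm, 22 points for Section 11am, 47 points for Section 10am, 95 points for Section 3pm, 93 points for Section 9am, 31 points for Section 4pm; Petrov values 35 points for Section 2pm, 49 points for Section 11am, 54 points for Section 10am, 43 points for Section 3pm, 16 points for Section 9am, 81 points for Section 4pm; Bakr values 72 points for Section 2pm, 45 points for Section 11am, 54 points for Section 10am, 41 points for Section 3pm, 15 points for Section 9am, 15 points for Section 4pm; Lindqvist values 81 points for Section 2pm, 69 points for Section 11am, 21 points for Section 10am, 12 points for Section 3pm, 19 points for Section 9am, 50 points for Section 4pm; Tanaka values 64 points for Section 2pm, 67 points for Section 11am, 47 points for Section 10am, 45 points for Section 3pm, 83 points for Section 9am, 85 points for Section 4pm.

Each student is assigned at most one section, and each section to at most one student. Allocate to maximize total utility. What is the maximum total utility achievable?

Maximum total: 466 points

Optimal: Rivera→Section 10am (66 points), Mendoza→Section 3pm (95 points), Petrov→Section 4pm (81 points), Bakr→Section 2pm (72 points), Lindqvist→Section 11am (69 points), Tanaka→Section 9am (83 points) — total 66+95+81+72+69+83 = 466 points.
Max-entry greedy (repeatedly take the single best remaining cell) gives 391 points, worse by 75.
Swapping Rivera↔Bakr (Rivera→Section 2pm 21 points, Bakr→Section 10am 54 points) loses 63.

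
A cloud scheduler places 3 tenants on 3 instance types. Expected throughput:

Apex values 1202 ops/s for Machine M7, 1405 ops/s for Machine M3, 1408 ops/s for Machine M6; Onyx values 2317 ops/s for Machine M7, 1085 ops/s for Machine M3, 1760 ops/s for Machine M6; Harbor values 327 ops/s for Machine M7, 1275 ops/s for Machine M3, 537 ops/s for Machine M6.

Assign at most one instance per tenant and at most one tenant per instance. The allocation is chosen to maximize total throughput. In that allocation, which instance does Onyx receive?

Optimal: Apex→Machine M6 (1408 ops/s), Onyx→Machine M7 (2317 ops/s), Harbor→Machine M3 (1275 ops/s) — total 1408+2317+1275 = 5000 ops/s.
Column-greedy (each instance in turn goes to its best remaining tenant) gives 4259 ops/s, worse by 741.

Onyx receives Machine M7.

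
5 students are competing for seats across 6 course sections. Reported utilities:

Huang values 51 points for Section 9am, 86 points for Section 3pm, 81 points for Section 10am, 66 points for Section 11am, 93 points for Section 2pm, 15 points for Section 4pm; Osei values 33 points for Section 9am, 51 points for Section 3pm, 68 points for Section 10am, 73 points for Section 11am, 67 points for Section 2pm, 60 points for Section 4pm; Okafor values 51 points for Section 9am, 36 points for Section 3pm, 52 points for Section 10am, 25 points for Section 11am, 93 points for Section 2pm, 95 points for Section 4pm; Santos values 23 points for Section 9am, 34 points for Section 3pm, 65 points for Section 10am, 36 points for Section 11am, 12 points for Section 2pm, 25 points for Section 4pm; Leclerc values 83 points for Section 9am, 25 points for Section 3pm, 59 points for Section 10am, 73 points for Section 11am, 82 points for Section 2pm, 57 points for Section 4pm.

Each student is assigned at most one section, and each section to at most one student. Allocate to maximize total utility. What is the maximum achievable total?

Maximum total: 409 points

This is the linear assignment problem.
Optimal: Huang→Section 2pm (93 points), Osei→Section 11am (73 points), Okafor→Section 4pm (95 points), Santos→Section 10am (65 points), Leclerc→Section 9am (83 points) — total 93+73+95+65+83 = 409 points.
Column-greedy (each section in turn goes to its best remaining student) gives 366 points, worse by 43.
Swapping Okafor↔Huang (Okafor→Section 2pm 93 points, Huang→Section 4pm 15 points) loses 80.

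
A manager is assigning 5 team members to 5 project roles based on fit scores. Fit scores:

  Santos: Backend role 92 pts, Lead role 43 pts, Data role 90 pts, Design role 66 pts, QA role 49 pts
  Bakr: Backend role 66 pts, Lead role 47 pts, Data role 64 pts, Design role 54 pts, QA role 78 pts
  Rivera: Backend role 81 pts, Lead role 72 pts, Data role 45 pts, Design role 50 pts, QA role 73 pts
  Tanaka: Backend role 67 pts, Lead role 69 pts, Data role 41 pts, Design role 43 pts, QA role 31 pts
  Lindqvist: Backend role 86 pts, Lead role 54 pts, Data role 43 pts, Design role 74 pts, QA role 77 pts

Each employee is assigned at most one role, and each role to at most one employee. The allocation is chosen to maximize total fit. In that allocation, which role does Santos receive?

Santos receives Data role.

Treat this as an assignment problem: match each employee to one role.
Optimal: Santos→Data role (90 pts), Bakr→QA role (78 pts), Rivera→Backend role (81 pts), Tanaka→Lead role (69 pts), Lindqvist→Design role (74 pts) — total 90+78+81+69+74 = 392 pts.
Column-greedy (each role in turn goes to its best remaining employee) gives 333 pts, worse by 59.
Santos's own top role is Backend role (92 pts), but forcing Santos→Backend role and reassigning the rest optimally gives only 372 pts — worse by 20.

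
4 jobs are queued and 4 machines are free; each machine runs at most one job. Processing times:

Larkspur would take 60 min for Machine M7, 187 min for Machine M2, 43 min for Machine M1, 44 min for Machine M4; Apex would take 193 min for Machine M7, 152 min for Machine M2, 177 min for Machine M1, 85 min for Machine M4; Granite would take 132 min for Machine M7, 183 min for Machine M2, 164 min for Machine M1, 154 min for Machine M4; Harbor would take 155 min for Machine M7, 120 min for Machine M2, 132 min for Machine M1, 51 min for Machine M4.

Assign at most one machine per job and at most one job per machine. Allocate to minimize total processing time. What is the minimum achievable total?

Optimal: Larkspur→Machine M1 (43 min), Apex→Machine M2 (152 min), Granite→Machine M7 (132 min), Harbor→Machine M4 (51 min) — total 43+152+132+51 = 378 min.
Row-greedy (each job in turn takes its cheapest remaining machine) gives 380 min, worse by 2.
Swapping Larkspur↔Harbor (Larkspur→Machine M4 44 min, Harbor→Machine M1 132 min) adds 82.
No other one-to-one assignment undercuts 378 min.

Min total: 378 min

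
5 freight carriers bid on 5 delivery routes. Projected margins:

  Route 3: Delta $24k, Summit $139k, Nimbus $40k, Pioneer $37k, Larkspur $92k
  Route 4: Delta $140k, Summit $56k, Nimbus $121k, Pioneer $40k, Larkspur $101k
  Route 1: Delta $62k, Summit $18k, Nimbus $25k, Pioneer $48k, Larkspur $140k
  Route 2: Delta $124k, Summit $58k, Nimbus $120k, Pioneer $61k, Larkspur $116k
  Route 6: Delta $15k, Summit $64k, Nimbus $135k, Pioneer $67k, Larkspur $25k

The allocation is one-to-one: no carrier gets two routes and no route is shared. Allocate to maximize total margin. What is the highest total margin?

Optimal: Delta→Route 4 ($140k), Summit→Route 3 ($139k), Nimbus→Route 6 ($135k), Pioneer→Route 2 ($61k), Larkspur→Route 1 ($140k) — total 140+139+135+61+140 = $615k.
Column-greedy (each route in turn goes to its best remaining carrier) gives $606k, worse by 9.
Swapping Nimbus↔Summit (Nimbus→Route 3 $40k, Summit→Route 6 $64k) loses 170.

Max total: $615k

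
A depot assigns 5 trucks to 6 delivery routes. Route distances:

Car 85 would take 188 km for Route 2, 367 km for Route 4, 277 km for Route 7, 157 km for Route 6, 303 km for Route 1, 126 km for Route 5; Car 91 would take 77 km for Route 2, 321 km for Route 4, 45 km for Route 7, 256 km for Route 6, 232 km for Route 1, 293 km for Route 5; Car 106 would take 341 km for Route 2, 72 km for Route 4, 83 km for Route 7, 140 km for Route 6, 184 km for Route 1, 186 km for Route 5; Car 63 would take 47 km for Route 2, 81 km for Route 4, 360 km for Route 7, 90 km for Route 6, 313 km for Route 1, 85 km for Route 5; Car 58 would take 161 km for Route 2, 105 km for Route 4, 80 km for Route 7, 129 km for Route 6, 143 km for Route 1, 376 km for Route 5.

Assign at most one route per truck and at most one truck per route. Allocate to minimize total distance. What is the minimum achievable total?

Minimum total: 419 km

Optimal: Car 85→Route 5 (126 km), Car 91→Route 7 (45 km), Car 106→Route 4 (72 km), Car 63→Route 2 (47 km), Car 58→Route 6 (129 km) — total 126+45+72+47+129 = 419 km.
Column-greedy (each route in turn goes to its cheapest remaining truck) gives 596 km, worse by 177.
No other one-to-one assignment undercuts 419 km.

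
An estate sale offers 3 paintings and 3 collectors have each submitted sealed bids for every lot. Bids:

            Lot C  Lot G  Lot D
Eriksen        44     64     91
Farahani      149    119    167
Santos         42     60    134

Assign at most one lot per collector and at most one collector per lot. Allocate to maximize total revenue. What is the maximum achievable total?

This is a one-to-one assignment (maximum-weight bipartite matching).
Optimal: Eriksen→Lot G ($64), Farahani→Lot C ($149), Santos→Lot D ($134) — total 64+149+134 = $347.
Next-best assignment: Eriksen→Lot D, Farahani→Lot C, Santos→Lot G = $300.

Max total: $347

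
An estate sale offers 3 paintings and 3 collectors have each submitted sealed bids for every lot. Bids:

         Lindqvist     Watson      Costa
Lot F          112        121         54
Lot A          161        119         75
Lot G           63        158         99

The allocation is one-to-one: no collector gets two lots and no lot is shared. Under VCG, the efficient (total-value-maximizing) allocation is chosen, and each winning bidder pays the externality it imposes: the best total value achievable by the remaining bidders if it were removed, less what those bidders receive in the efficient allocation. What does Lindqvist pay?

Efficient allocation: Lindqvist→Lot A ($161), Watson→Lot F ($121), Costa→Lot G ($99); total welfare W = $381.
Lindqvist receives Lot A at value $161, so the others get W − 161 = $220.
Without Lindqvist: best allocation of the remaining 2 bidders over all 3 lots is Watson→Lot G ($158), Costa→Lot A ($75), total $233.
VCG payment = (others' best without Lindqvist) − (others' welfare with Lindqvist) = 233 − 220 = $13.

Lindqvist pays $13.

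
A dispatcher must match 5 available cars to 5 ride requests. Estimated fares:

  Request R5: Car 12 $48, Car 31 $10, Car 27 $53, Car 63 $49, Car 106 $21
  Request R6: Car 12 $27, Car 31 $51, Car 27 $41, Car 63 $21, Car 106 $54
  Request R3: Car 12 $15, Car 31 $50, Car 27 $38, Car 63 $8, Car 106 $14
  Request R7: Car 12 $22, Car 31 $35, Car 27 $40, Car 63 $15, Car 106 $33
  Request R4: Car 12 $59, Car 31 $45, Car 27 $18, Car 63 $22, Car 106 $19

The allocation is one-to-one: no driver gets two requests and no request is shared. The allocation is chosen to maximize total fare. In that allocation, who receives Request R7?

Optimal: Car 12→Request R4 ($59), Car 31→Request R3 ($50), Car 27→Request R7 ($40), Car 63→Request R5 ($49), Car 106→Request R6 ($54) — total 59+50+40+49+54 = $252.
Row-greedy (each driver in turn takes its best remaining request) gives $192, worse by 60.
Swapping Car 12↔Car 106 (Car 12→Request R6 $27, Car 106→Request R4 $19) loses 67.
Checked against all permutations: $252 is optimal.
Car 27's own top request is Request R5 ($53), but forcing Car 27→Request R5 and reassigning the rest optimally gives only $231 — worse by 21.

Car 27 receives Request R7.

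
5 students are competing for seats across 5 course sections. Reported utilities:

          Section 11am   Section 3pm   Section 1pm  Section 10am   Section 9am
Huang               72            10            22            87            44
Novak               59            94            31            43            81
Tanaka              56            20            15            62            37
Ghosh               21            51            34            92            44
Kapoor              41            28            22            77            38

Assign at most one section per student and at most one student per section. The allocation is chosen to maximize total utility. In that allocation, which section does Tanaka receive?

Tanaka receives Section 9am.

Treat this as an assignment problem: match each student to one section.
Optimal: Huang→Section 11am (72 points), Novak→Section 3pm (94 points), Tanaka→Section 9am (37 points), Ghosh→Section 10am (92 points), Kapoor→Section 1pm (22 points) — total 72+94+37+92+22 = 317 points.
Column-greedy (each section in turn goes to its best remaining student) gives 314 points, worse by 3.
Checked against all permutations: 317 points is optimal.
Tanaka's own top section is Section 10am (62 points), but forcing Tanaka→Section 10am and reassigning the rest optimally gives only 300 points — worse by 17.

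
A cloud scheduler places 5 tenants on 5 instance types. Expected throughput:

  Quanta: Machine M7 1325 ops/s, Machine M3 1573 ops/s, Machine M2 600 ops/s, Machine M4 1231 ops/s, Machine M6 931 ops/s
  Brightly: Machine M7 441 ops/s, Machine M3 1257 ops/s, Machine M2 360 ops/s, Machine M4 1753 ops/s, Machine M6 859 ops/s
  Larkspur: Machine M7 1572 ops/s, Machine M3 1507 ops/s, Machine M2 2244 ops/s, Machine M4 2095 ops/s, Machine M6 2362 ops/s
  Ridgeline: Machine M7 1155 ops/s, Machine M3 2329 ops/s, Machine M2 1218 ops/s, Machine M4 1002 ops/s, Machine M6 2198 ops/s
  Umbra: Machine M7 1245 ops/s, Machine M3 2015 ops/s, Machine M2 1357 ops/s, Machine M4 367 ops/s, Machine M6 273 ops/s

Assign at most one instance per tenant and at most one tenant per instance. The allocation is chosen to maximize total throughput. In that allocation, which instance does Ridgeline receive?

Ridgeline receives Machine M6.

Treat this as an assignment problem: match each tenant to one instance.
Optimal: Quanta→Machine M7 (1325 ops/s), Brightly→Machine M4 (1753 ops/s), Larkspur→Machine M2 (2244 ops/s), Ridgeline→Machine M6 (2198 ops/s), Umbra→Machine M3 (2015 ops/s) — total 1325+1753+2244+2198+2015 = 9535 ops/s.
Row-greedy (each tenant in turn takes its best remaining instance) gives 8151 ops/s, worse by 1384.
Ridgeline's own top instance is Machine M3 (2329 ops/s), but forcing Ridgeline→Machine M3 and reassigning the rest optimally gives only 9126 ops/s — worse by 409.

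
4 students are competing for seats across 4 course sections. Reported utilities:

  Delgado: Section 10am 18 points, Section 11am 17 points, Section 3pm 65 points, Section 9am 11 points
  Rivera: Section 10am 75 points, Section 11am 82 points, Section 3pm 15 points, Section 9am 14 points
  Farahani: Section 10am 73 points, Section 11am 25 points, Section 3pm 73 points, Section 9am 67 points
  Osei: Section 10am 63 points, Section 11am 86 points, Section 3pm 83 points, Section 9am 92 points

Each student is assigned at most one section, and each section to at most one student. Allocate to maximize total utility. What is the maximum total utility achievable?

Maximum total: 312 points

Optimal: Delgado→Section 3pm (65 points), Rivera→Section 11am (82 points), Farahani→Section 10am (73 points), Osei→Section 9am (92 points) — total 65+82+73+92 = 312 points.
Column-greedy (each section in turn goes to its best remaining student) gives 245 points, worse by 67.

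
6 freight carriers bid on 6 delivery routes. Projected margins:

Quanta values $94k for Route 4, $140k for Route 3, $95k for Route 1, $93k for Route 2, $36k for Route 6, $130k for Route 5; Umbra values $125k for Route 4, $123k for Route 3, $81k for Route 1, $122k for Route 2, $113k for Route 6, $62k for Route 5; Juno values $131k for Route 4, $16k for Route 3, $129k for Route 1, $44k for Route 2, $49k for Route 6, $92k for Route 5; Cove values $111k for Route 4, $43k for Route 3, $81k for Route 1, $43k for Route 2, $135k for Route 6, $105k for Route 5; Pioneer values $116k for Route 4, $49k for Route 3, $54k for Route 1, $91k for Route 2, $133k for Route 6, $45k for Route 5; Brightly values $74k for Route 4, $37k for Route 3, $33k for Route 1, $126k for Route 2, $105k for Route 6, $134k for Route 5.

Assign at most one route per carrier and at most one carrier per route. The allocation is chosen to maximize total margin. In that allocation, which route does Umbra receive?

Umbra receives Route 2.

This is a one-to-one assignment (maximum-weight bipartite matching).
Optimal: Quanta→Route 3 ($140k), Umbra→Route 2 ($122k), Juno→Route 1 ($129k), Cove→Route 6 ($135k), Pioneer→Route 4 ($116k), Brightly→Route 5 ($134k) — total 140+122+129+135+116+134 = $776k.
Row-greedy (each carrier in turn takes its best remaining route) gives $754k, worse by 22.
No other one-to-one assignment exceeds $776k.
Umbra's own top route is Route 4 ($125k), but forcing Umbra→Route 4 and reassigning the rest optimally gives only $758k — worse by 18.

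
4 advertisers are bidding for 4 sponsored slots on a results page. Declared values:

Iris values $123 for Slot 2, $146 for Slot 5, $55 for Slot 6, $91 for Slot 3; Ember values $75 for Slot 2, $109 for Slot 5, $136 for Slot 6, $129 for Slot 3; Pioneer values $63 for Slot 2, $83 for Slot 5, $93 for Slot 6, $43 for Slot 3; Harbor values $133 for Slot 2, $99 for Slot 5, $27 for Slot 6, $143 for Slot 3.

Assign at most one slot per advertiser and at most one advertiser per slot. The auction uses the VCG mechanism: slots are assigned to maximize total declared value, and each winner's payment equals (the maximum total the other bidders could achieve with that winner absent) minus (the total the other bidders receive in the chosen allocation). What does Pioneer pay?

Pioneer pays $17.

Efficient allocation: Iris→Slot 5 ($146), Ember→Slot 3 ($129), Pioneer→Slot 6 ($93), Harbor→Slot 2 ($133); total welfare W = $501.
Pioneer receives Slot 6 at value $93, so the others get W − 93 = $408.
Without Pioneer: best allocation of the remaining 3 bidders over all 4 slots is Iris→Slot 5 ($146), Ember→Slot 6 ($136), Harbor→Slot 3 ($143), total $425.
VCG payment = (others' best without Pioneer) − (others' welfare with Pioneer) = 425 − 408 = $17.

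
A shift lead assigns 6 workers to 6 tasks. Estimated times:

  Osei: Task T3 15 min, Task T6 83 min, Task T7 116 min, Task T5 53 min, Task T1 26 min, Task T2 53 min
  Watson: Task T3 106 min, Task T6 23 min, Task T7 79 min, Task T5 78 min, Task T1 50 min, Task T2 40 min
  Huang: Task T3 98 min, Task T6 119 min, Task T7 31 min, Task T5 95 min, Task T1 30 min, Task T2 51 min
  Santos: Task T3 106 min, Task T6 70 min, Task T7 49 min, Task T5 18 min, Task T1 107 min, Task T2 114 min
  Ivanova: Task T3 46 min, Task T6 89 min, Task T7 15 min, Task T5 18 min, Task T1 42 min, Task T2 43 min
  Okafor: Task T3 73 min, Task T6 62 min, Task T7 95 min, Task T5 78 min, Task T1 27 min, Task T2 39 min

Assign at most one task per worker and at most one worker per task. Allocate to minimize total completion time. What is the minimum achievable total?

Minimum total: 140 min

Optimal: Osei→Task T3 (15 min), Watson→Task T6 (23 min), Huang→Task T1 (30 min), Santos→Task T5 (18 min), Ivanova→Task T7 (15 min), Okafor→Task T2 (39 min) — total 15+23+30+18+15+39 = 140 min.
Column-greedy (each task in turn goes to its cheapest remaining worker) gives 149 min, worse by 9.
Next-best assignment: Osei→Task T3, Watson→Task T6, Huang→Task T2, Santos→Task T5, Ivanova→Task T7, Okafor→Task T1 = 149 min.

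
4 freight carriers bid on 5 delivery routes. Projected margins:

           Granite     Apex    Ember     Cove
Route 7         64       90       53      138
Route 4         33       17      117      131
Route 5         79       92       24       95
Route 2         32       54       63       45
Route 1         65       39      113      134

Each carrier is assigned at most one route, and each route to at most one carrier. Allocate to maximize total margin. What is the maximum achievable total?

This is the linear assignment problem.
Optimal: Granite→Route 5 ($79k), Apex→Route 7 ($90k), Ember→Route 4 ($117k), Cove→Route 1 ($134k) — total 79+90+117+134 = $420k.

Max total: $420k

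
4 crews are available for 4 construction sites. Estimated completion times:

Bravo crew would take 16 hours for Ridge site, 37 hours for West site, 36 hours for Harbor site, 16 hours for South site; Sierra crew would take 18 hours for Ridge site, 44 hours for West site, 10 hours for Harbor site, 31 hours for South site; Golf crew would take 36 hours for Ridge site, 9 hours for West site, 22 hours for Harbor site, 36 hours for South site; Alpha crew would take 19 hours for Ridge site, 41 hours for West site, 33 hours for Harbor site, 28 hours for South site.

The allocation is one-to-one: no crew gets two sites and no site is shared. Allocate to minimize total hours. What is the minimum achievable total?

Optimal: Bravo crew→South site (16 hours), Sierra crew→Harbor site (10 hours), Golf crew→West site (9 hours), Alpha crew→Ridge site (19 hours) — total 16+10+9+19 = 54 hours.
Row-greedy (each crew in turn takes its cheapest remaining site) gives 63 hours, worse by 9.
Next-best assignment: Bravo crew→Ridge site, Sierra crew→Harbor site, Golf crew→West site, Alpha crew→South site = 63 hours.

Min total: 54 hours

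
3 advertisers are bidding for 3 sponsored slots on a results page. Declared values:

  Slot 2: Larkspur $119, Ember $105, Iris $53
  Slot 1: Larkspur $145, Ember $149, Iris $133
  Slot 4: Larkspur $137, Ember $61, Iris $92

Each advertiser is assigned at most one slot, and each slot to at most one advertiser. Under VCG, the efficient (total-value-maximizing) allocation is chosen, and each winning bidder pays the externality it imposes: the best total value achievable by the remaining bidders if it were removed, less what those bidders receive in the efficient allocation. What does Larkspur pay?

Larkspur pays $3.

Efficient allocation: Larkspur→Slot 4 ($137), Ember→Slot 2 ($105), Iris→Slot 1 ($133); total welfare W = $375.
Larkspur receives Slot 4 at value $137, so the others get W − 137 = $238.
Without Larkspur: best allocation of the remaining 2 bidders over all 3 slots is Ember→Slot 1 ($149), Iris→Slot 4 ($92), total $241.
VCG payment = (others' best without Larkspur) − (others' welfare with Larkspur) = 241 − 238 = $3.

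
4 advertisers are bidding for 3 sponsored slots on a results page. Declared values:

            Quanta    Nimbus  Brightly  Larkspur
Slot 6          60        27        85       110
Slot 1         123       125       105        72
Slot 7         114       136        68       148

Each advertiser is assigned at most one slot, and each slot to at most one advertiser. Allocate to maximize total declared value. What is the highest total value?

This is a one-to-one assignment (maximum-weight bipartite matching).
Optimal: Larkspur→Slot 6 ($110), Quanta→Slot 1 ($123), Nimbus→Slot 7 ($136) — total 110+123+136 = $369.
Row-greedy (each advertiser in turn takes its best remaining slot) gives $344, worse by 25.
Swapping Quanta↔Nimbus (Quanta→Slot 7 $114, Nimbus→Slot 1 $125) loses 20.
Every other assignment is strictly worse.

Max total: $369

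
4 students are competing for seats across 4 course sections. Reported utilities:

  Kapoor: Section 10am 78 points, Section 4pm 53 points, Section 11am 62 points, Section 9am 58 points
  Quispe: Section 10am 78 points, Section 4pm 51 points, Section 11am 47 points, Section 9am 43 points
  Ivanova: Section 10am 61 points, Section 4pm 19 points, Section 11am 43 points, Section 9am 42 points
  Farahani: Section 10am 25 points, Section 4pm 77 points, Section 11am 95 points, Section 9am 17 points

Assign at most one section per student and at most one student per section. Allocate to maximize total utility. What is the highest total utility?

Maximum total: 268 points

Optimal: Kapoor→Section 4pm (53 points), Quispe→Section 10am (78 points), Ivanova→Section 9am (42 points), Farahani→Section 11am (95 points) — total 53+78+42+95 = 268 points.
Swapping Quispe↔Kapoor (Quispe→Section 4pm 51 points, Kapoor→Section 10am 78 points) loses 2.
No other one-to-one assignment exceeds 268 points.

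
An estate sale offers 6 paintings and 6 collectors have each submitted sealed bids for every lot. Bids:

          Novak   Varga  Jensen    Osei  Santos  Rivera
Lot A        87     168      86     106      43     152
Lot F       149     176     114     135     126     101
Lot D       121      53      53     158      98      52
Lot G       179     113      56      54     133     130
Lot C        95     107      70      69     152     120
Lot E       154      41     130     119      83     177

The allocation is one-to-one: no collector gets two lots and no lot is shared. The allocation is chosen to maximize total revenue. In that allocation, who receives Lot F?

Jensen receives Lot F.

Treat this as an assignment problem: match each collector to one lot.
Optimal: Novak→Lot G ($179), Varga→Lot A ($168), Jensen→Lot F ($114), Osei→Lot D ($158), Santos→Lot C ($152), Rivera→Lot E ($177) — total 179+168+114+158+152+177 = $948.
Jensen's own top lot is Lot E ($130), but forcing Jensen→Lot E and reassigning the rest optimally gives only $947 — worse by 1.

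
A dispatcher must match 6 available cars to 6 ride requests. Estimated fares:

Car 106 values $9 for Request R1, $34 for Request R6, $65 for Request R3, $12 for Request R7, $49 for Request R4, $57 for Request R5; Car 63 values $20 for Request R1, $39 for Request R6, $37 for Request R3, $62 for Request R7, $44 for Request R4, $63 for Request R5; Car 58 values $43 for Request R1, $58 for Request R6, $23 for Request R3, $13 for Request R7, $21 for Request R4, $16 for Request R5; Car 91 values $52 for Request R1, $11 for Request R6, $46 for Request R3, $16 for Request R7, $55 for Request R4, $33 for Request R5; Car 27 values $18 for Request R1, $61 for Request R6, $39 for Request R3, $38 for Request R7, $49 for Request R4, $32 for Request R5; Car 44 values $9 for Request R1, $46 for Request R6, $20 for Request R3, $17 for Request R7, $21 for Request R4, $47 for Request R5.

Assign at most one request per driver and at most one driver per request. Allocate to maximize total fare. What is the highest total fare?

Maximum total: $333

Optimal: Car 106→Request R3 ($65), Car 63→Request R7 ($62), Car 58→Request R1 ($43), Car 91→Request R4 ($55), Car 27→Request R6 ($61), Car 44→Request R5 ($47) — total 65+62+43+55+61+47 = $333.
Max-entry greedy (repeatedly take the single best remaining cell) gives $304, worse by 29.
Swapping Car 106↔Car 91 (Car 106→Request R4 $49, Car 91→Request R3 $46) loses 25.
Checked against all permutations: $333 is optimal.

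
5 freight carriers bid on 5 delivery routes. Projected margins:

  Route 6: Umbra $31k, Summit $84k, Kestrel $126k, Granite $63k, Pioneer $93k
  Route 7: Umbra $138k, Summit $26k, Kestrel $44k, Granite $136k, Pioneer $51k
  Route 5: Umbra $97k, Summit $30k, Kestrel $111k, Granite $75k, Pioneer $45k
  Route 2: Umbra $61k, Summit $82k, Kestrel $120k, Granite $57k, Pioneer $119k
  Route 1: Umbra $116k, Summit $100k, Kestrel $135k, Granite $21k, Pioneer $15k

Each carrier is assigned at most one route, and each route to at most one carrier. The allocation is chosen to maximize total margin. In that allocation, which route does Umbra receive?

Umbra receives Route 5.

Optimal: Umbra→Route 5 ($97k), Summit→Route 1 ($100k), Kestrel→Route 6 ($126k), Granite→Route 7 ($136k), Pioneer→Route 2 ($119k) — total 97+100+126+136+119 = $578k.
Row-greedy (each carrier in turn takes its best remaining route) gives $558k, worse by 20.
Every other assignment is strictly worse.
Umbra's own top route is Route 7 ($138k), but forcing Umbra→Route 7 and reassigning the rest optimally gives only $558k — worse by 20.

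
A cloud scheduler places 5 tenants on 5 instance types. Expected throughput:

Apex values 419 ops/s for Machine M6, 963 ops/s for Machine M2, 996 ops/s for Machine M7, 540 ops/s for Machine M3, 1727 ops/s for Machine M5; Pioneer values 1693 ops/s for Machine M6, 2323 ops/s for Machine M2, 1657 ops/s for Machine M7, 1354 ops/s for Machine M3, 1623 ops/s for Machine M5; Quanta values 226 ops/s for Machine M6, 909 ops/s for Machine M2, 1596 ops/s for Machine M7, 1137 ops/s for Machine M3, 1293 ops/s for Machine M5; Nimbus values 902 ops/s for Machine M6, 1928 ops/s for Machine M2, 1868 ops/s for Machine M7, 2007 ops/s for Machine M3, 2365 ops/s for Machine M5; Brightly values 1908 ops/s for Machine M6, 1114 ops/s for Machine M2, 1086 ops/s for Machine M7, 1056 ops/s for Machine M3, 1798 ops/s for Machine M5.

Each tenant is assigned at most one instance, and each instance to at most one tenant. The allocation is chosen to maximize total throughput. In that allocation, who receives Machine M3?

Nimbus receives Machine M3.

This is a one-to-one assignment (maximum-weight bipartite matching).
Optimal: Apex→Machine M5 (1727 ops/s), Pioneer→Machine M2 (2323 ops/s), Quanta→Machine M7 (1596 ops/s), Nimbus→Machine M3 (2007 ops/s), Brightly→Machine M6 (1908 ops/s) — total 1727+2323+1596+2007+1908 = 9561 ops/s.
Next-best assignment: Apex→Machine M5, Pioneer→Machine M2, Quanta→Machine M3, Nimbus→Machine M7, Brightly→Machine M6 = 8963 ops/s.
Swapping Quanta↔Nimbus (Quanta→Machine M3 1137 ops/s, Nimbus→Machine M7 1868 ops/s) loses 598.
Nimbus's own top instance is Machine M5 (2365 ops/s), but forcing Nimbus→Machine M5 and reassigning the rest optimally gives only 8732 ops/s — worse by 829.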